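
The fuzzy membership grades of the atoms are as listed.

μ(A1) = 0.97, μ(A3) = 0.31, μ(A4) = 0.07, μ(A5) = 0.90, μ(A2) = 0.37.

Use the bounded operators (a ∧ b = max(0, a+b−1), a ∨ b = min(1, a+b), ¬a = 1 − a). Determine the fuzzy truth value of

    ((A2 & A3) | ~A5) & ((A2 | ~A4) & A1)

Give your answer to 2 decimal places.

A2 & A3 = max(0, a+b−1) on (0.37, 0.31) = 0.00
~A5 = 1 − 0.90 = 0.10
(A2 & A3) | ~A5 = min(1, a+b) on (0.00, 0.10) = 0.10
~A4 = 1 − 0.07 = 0.93
A2 | ~A4 = min(1, a+b) on (0.37, 0.93) = 1.00
(A2 | ~A4) & A1 = max(0, a+b−1) on (1.00, 0.97) = 0.97
((A2 & A3) | ~A5) & ((A2 | ~A4) & A1) = max(0, a+b−1) on (0.10, 0.97) = 0.07

0.07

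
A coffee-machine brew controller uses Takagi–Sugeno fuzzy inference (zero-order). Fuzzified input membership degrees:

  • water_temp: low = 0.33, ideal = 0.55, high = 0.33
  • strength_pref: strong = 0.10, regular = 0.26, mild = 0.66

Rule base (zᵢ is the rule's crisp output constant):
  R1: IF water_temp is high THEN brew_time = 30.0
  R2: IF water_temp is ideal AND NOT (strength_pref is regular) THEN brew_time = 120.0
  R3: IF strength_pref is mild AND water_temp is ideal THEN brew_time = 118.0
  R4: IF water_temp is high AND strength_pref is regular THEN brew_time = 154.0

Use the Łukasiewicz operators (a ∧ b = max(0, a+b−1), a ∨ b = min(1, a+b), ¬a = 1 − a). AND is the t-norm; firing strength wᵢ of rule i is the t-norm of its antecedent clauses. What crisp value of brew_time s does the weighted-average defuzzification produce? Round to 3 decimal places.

R1 (z=30.0): high=0.33 → w = 0.33
R2 (z=120.0): ideal=0.55, ¬regular=1−0.26=0.74; AND[max(0, a+b−1)] → w = 0.29
R3 (z=118.0): mild=0.66, ideal=0.55; AND[max(0, a+b−1)] → w = 0.21
R4 (z=154.0): high=0.33, regular=0.26; AND[max(0, a+b−1)] → w = 0.00
Weighted average = (0.33·30.0 + 0.29·120.0 + 0.21·118.0 + 0.00·154.0) / (0.33 + 0.29 + 0.21 + 0.00)
  = 69.4800 / 0.8300 = 83.711

83.711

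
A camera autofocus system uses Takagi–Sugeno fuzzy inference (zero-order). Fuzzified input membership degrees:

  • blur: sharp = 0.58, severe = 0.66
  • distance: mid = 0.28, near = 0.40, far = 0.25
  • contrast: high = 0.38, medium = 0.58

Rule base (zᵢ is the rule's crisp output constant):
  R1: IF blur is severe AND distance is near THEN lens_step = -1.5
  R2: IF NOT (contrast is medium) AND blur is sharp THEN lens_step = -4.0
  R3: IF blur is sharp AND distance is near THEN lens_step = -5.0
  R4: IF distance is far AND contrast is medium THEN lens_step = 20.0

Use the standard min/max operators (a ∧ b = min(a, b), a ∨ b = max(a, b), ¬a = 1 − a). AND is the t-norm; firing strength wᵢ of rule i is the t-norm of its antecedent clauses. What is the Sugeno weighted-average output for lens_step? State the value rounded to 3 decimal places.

0.490

R1 (z=-1.5): severe=0.66, near=0.40; AND[min(a, b)] → w = 0.40
R2 (z=-4.0): ¬medium=1−0.58=0.42, sharp=0.58; AND[min(a, b)] → w = 0.42
R3 (z=-5.0): sharp=0.58, near=0.40; AND[min(a, b)] → w = 0.40
R4 (z=20.0): far=0.25, medium=0.58; AND[min(a, b)] → w = 0.25
Weighted average = (0.40·-1.5 + 0.42·-4.0 + 0.40·-5.0 + 0.25·20.0) / (0.40 + 0.42 + 0.40 + 0.25)
  = 0.7200 / 1.4700 = 0.490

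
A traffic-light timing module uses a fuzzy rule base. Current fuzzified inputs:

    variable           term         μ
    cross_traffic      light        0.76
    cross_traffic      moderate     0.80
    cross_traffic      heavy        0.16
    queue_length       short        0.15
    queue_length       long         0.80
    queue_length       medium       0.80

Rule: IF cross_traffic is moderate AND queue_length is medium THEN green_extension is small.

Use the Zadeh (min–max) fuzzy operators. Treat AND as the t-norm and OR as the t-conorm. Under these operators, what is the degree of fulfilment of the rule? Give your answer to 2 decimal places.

firing strength: moderate=0.80, medium=0.80; AND[min(a, b)] → w = 0.80

0.80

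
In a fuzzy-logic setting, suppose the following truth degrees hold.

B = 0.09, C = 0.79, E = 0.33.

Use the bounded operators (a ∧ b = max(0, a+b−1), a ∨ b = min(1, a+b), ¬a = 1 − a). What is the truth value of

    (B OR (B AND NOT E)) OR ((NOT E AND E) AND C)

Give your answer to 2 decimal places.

0.09

NOT E = 1 − 0.33 = 0.67
B AND NOT E = max(0, a+b−1) on (0.09, 0.67) = 0.00
B OR (B AND NOT E) = min(1, a+b) on (0.09, 0.00) = 0.09
NOT E = 1 − 0.33 = 0.67
NOT E AND E = max(0, a+b−1) on (0.67, 0.33) = 0.00
(NOT E AND E) AND C = max(0, a+b−1) on (0.00, 0.79) = 0.00
(B OR (B AND NOT E)) OR ((NOT E AND E) AND C) = min(1, a+b) on (0.09, 0.00) = 0.09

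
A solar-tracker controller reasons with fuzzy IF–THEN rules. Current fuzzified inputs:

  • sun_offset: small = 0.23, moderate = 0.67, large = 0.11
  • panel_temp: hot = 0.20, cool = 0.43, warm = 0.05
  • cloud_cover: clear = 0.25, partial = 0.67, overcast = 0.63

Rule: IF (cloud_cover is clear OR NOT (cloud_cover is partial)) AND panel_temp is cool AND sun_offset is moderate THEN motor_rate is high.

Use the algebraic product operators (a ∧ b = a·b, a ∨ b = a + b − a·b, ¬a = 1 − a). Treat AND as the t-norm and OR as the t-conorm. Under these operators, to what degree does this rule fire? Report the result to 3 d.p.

firing strength: (clear=0.25 OR ¬partial=1−0.67=0.33) = 0.4975; AND[a·b] with cool=0.43, moderate=0.67 → w = 0.1433

0.143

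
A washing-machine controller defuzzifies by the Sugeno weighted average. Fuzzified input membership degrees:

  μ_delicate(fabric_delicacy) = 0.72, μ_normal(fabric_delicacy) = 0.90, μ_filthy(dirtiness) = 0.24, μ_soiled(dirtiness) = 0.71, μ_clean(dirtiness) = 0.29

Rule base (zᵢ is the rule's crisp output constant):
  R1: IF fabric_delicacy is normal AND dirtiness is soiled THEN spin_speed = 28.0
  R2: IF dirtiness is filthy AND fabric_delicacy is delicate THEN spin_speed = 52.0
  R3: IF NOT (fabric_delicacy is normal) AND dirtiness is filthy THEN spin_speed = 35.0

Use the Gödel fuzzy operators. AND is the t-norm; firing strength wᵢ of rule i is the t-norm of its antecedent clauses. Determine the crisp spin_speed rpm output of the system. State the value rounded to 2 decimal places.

R1 (z=28.0): normal=0.90, soiled=0.71; AND[min(a, b)] → w = 0.71
R2 (z=52.0): filthy=0.24, delicate=0.72; AND[min(a, b)] → w = 0.24
R3 (z=35.0): ¬normal=1−0.90=0.10, filthy=0.24; AND[min(a, b)] → w = 0.10
Weighted average = (0.71·28.0 + 0.24·52.0 + 0.10·35.0) / (0.71 + 0.24 + 0.10)
  = 35.8600 / 1.0500 = 34.15

34.15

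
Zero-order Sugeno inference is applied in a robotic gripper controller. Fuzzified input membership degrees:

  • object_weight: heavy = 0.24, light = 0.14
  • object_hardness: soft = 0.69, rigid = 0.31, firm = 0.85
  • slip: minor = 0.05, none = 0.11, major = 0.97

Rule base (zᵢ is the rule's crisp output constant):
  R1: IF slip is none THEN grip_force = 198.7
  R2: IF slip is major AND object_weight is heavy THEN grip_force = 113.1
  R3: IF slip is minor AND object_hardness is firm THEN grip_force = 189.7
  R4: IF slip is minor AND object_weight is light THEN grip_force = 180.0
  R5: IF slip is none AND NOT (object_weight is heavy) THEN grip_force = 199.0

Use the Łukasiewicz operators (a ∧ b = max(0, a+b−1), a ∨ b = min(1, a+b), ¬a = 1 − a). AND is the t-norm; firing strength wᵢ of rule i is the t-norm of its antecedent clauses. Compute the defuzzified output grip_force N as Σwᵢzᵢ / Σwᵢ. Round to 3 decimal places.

142.525

R1 (z=198.7): none=0.11 → w = 0.11
R2 (z=113.1): major=0.97, heavy=0.24; AND[max(0, a+b−1)] → w = 0.21
R3 (z=189.7): minor=0.05, firm=0.85; AND[max(0, a+b−1)] → w = 0.00
R4 (z=180.0): minor=0.05, light=0.14; AND[max(0, a+b−1)] → w = 0.00
R5 (z=199.0): none=0.11, ¬heavy=1−0.24=0.76; AND[max(0, a+b−1)] → w = 0.00
Weighted average = (0.11·198.7 + 0.21·113.1 + 0.00·189.7 + 0.00·180.0 + 0.00·199.0) / (0.11 + 0.21 + 0.00 + 0.00 + 0.00)
  = 45.6080 / 0.3200 = 142.525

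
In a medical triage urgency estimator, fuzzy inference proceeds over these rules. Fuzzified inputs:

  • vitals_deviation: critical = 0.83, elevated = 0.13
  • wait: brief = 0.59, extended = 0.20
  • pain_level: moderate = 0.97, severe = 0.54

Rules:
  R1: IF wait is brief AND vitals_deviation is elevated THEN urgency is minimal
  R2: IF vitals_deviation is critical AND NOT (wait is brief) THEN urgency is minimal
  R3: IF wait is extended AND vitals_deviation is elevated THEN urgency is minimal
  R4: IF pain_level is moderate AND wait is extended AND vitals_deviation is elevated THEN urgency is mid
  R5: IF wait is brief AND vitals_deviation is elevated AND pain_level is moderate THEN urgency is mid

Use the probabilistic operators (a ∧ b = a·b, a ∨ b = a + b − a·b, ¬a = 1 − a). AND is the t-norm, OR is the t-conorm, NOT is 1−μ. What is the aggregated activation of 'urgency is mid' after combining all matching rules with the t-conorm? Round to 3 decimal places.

0.098

R1: brief=0.59, elevated=0.13; AND[a·b] → w = 0.0767
R2: critical=0.83, ¬brief=1−0.59=0.41; AND[a·b] → w = 0.3403
R3: extended=0.20, elevated=0.13; AND[a·b] → w = 0.0260
R4: moderate=0.97, extended=0.20, elevated=0.13; AND[a·b] → w = 0.0252
R5: brief=0.59, elevated=0.13, moderate=0.97; AND[a·b] → w = 0.0744
Rules with consequent 'mid': {R4, R5} → strengths 0.0252, 0.0744
Aggregate via t-conorm [a + b − a·b]: 0.0977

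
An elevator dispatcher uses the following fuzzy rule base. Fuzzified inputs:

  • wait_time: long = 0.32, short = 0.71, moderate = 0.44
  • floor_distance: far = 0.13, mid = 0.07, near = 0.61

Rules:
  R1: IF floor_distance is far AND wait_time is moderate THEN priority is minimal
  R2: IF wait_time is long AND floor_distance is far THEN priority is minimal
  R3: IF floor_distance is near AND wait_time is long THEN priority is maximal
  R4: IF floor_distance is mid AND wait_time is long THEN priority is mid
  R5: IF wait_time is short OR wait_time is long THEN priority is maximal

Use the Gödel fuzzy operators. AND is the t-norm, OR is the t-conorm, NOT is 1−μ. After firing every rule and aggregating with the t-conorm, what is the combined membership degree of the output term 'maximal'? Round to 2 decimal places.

0.71

R1: far=0.13, moderate=0.44; AND[min(a, b)] → w = 0.13
R2: long=0.32, far=0.13; AND[min(a, b)] → w = 0.13
R3: near=0.61, long=0.32; AND[min(a, b)] → w = 0.32
R4: mid=0.07, long=0.32; AND[min(a, b)] → w = 0.07
R5: short=0.71, long=0.32; OR[max(a, b)] → w = 0.71
Rules with consequent 'maximal': {R3, R5} → strengths 0.32, 0.71
Aggregate via t-conorm [max(a, b)]: 0.71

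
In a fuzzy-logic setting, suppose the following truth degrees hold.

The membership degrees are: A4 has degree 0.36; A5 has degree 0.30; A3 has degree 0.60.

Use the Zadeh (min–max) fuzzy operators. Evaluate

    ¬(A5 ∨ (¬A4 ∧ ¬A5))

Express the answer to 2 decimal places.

0.36

¬A4 = 1 − 0.36 = 0.64
¬A5 = 1 − 0.30 = 0.70
¬A4 ∧ ¬A5 = min(a, b) on (0.64, 0.70) = 0.64
A5 ∨ (¬A4 ∧ ¬A5) = max(a, b) on (0.30, 0.64) = 0.64
¬(A5 ∨ (¬A4 ∧ ¬A5)) = 1 − 0.64 = 0.36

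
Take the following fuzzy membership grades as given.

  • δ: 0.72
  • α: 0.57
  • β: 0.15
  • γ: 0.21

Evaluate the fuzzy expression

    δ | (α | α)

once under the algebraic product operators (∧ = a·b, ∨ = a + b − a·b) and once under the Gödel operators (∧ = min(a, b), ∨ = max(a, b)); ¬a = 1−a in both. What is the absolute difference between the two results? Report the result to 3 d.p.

Under algebraic product:
  α | α = a + b − a·b on (0.5700, 0.5700) = 0.8151
  δ | (α | α) = a + b − a·b on (0.7200, 0.8151) = 0.9482
  → value = 0.9482
Under Gödel:
  α | α = max(a, b) on (0.57, 0.57) = 0.57
  δ | (α | α) = max(a, b) on (0.72, 0.57) = 0.72
  → value = 0.7200
|0.9482 − 0.7200| = 0.228

0.228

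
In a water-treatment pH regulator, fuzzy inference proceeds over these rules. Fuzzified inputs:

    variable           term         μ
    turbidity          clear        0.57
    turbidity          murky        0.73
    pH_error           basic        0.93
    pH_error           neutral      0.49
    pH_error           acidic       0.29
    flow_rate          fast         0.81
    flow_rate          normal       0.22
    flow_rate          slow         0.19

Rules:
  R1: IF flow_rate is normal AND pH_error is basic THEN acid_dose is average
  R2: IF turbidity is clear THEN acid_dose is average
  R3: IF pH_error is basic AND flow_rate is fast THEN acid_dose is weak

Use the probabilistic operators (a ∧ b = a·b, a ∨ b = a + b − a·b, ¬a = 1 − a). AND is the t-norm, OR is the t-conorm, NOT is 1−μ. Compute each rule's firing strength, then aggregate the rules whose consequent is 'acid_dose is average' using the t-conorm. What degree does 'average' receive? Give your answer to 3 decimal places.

R1: normal=0.22, basic=0.93; AND[a·b] → w = 0.2046
R2: clear=0.57 → w = 0.5700
R3: basic=0.93, fast=0.81; AND[a·b] → w = 0.7533
Rules with consequent 'average': {R1, R2} → strengths 0.2046, 0.5700
Aggregate via t-conorm [a + b − a·b]: 0.6580

0.658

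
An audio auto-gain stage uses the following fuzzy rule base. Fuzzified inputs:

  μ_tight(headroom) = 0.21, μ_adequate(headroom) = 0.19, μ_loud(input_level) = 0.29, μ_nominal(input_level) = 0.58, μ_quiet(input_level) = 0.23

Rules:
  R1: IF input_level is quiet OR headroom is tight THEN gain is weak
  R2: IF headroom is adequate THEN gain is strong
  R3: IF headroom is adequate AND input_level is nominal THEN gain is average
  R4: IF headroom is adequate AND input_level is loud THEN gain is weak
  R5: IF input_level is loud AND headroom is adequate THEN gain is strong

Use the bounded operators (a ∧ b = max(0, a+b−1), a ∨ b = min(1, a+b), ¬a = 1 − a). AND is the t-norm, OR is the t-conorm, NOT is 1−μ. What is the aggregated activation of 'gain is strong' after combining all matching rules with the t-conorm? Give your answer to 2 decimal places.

R1: quiet=0.23, tight=0.21; OR[min(1, a+b)] → w = 0.44
R2: adequate=0.19 → w = 0.19
R3: adequate=0.19, nominal=0.58; AND[max(0, a+b−1)] → w = 0.00
R4: adequate=0.19, loud=0.29; AND[max(0, a+b−1)] → w = 0.00
R5: loud=0.29, adequate=0.19; AND[max(0, a+b−1)] → w = 0.00
Rules with consequent 'strong': {R2, R5} → strengths 0.19, 0.00
Aggregate via t-conorm [min(1, a+b)]: 0.19

0.19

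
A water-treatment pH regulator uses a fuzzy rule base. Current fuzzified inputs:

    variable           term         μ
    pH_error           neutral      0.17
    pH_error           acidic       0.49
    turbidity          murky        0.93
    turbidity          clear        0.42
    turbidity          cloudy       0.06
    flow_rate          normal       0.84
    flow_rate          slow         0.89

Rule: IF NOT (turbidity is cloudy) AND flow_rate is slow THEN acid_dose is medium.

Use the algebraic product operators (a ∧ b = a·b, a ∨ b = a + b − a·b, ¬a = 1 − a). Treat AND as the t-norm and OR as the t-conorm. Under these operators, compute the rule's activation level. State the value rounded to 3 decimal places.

0.837

firing strength: ¬cloudy=1−0.06=0.94, slow=0.89; AND[a·b] → w = 0.8366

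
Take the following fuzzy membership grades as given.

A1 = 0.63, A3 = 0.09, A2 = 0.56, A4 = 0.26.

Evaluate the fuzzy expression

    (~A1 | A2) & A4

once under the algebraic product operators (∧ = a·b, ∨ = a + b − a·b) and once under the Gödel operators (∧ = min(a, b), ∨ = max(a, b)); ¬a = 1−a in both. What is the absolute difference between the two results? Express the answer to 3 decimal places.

Under algebraic product:
  ~A1 = 1 − 0.6300 = 0.3700
  ~A1 | A2 = a + b − a·b on (0.3700, 0.5600) = 0.7228
  (~A1 | A2) & A4 = a·b on (0.7228, 0.2600) = 0.1879
  → value = 0.1879
Under Gödel:
  ~A1 = 1 − 0.63 = 0.37
  ~A1 | A2 = max(a, b) on (0.37, 0.56) = 0.56
  (~A1 | A2) & A4 = min(a, b) on (0.56, 0.26) = 0.26
  → value = 0.2600
|0.1879 − 0.2600| = 0.072

0.072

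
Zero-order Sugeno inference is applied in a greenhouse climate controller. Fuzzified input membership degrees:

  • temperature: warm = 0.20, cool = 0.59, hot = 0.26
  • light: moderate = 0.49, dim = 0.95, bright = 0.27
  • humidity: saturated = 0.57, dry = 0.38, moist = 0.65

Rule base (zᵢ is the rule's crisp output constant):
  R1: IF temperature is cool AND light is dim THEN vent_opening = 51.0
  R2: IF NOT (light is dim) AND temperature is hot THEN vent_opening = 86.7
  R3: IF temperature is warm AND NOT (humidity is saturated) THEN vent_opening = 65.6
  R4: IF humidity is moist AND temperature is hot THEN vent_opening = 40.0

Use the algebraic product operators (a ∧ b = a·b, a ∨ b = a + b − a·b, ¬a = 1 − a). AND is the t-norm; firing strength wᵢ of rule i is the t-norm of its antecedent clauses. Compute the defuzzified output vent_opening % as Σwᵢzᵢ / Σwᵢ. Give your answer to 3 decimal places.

R1 (z=51.0): cool=0.59, dim=0.95; AND[a·b] → w = 0.5605
R2 (z=86.7): ¬dim=1−0.95=0.05, hot=0.26; AND[a·b] → w = 0.0130
R3 (z=65.6): warm=0.20, ¬saturated=1−0.57=0.43; AND[a·b] → w = 0.0860
R4 (z=40.0): moist=0.65, hot=0.26; AND[a·b] → w = 0.1690
Weighted average = (0.5605·51.0 + 0.0130·86.7 + 0.0860·65.6 + 0.1690·40.0) / (0.5605 + 0.0130 + 0.0860 + 0.1690)
  = 42.1142 / 0.8285 = 50.832

50.832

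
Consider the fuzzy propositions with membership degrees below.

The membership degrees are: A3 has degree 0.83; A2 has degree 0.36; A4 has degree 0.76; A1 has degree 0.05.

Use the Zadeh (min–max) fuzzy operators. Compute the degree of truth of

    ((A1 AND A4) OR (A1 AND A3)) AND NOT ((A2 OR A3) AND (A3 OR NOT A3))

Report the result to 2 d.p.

0.05

A1 AND A4 = min(a, b) on (0.05, 0.76) = 0.05
A1 AND A3 = min(a, b) on (0.05, 0.83) = 0.05
(A1 AND A4) OR (A1 AND A3) = max(a, b) on (0.05, 0.05) = 0.05
A2 OR A3 = max(a, b) on (0.36, 0.83) = 0.83
NOT A3 = 1 − 0.83 = 0.17
A3 OR NOT A3 = max(a, b) on (0.83, 0.17) = 0.83
(A2 OR A3) AND (A3 OR NOT A3) = min(a, b) on (0.83, 0.83) = 0.83
NOT ((A2 OR A3) AND (A3 OR NOT A3)) = 1 − 0.83 = 0.17
((A1 AND A4) OR (A1 AND A3)) AND NOT ((A2 OR A3) AND (A3 OR NOT A3)) = min(a, b) on (0.05, 0.17) = 0.05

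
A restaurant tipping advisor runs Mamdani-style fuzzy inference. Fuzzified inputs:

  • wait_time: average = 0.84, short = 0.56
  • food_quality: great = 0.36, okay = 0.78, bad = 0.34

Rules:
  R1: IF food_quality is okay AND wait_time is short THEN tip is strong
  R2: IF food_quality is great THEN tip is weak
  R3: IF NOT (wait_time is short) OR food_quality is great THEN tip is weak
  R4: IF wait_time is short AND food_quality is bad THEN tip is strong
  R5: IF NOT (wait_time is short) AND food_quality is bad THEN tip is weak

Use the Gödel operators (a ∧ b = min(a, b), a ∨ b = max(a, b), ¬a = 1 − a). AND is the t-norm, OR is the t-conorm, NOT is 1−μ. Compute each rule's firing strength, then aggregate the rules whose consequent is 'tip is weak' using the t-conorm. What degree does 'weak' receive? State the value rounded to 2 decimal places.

R1: okay=0.78, short=0.56; AND[min(a, b)] → w = 0.56
R2: great=0.36 → w = 0.36
R3: ¬short=1−0.56=0.44, great=0.36; OR[max(a, b)] → w = 0.44
R4: short=0.56, bad=0.34; AND[min(a, b)] → w = 0.34
R5: ¬short=1−0.56=0.44, bad=0.34; AND[min(a, b)] → w = 0.34
Rules with consequent 'weak': {R2, R3, R5} → strengths 0.36, 0.44, 0.34
Aggregate via t-conorm [max(a, b)]: 0.44

0.44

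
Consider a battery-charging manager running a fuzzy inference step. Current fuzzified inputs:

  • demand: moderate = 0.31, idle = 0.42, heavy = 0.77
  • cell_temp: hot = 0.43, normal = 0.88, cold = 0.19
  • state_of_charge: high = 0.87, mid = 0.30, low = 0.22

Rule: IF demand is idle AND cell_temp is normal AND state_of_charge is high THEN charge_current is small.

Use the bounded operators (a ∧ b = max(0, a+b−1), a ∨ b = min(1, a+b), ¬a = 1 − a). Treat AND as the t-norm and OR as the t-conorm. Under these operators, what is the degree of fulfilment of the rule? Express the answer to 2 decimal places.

0.17

firing strength: idle=0.42, normal=0.88, high=0.87; AND[max(0, a+b−1)] → w = 0.17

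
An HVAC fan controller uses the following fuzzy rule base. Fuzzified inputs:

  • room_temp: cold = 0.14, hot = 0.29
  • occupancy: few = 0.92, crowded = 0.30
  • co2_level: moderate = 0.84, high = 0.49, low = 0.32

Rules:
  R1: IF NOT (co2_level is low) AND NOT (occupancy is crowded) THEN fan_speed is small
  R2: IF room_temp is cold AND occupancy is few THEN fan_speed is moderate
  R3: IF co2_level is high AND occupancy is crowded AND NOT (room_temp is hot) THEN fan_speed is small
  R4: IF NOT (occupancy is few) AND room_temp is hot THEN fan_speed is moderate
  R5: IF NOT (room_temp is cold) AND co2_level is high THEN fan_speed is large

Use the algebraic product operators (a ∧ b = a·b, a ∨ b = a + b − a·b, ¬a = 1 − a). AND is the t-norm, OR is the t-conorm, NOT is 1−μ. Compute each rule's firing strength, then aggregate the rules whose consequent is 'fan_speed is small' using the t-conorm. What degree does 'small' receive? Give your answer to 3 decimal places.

0.531

R1: ¬low=1−0.32=0.68, ¬crowded=1−0.30=0.70; AND[a·b] → w = 0.4760
R2: cold=0.14, few=0.92; AND[a·b] → w = 0.1288
R3: high=0.49, crowded=0.30, ¬hot=1−0.29=0.71; AND[a·b] → w = 0.1044
R4: ¬few=1−0.92=0.08, hot=0.29; AND[a·b] → w = 0.0232
R5: ¬cold=1−0.14=0.86, high=0.49; AND[a·b] → w = 0.4214
Rules with consequent 'small': {R1, R3} → strengths 0.4760, 0.1044
Aggregate via t-conorm [a + b − a·b]: 0.5307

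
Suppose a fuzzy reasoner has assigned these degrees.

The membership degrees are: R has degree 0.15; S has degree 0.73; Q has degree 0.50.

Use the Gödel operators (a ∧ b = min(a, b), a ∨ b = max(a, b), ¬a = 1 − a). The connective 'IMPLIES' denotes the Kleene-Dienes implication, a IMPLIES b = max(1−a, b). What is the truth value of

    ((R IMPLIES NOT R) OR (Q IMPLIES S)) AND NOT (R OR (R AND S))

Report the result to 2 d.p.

NOT R = 1 − 0.15 = 0.85
R IMPLIES NOT R  [Kleene-Dienes: max(1−a, b)] with a=0.15, b=0.85 → 0.85
Q IMPLIES S  [Kleene-Dienes: max(1−a, b)] with a=0.50, b=0.73 → 0.73
(R IMPLIES NOT R) OR (Q IMPLIES S) = max(a, b) on (0.85, 0.73) = 0.85
R AND S = min(a, b) on (0.15, 0.73) = 0.15
R OR (R AND S) = max(a, b) on (0.15, 0.15) = 0.15
NOT (R OR (R AND S)) = 1 − 0.15 = 0.85
((R IMPLIES NOT R) OR (Q IMPLIES S)) AND NOT (R OR (R AND S)) = min(a, b) on (0.85, 0.85) = 0.85

0.85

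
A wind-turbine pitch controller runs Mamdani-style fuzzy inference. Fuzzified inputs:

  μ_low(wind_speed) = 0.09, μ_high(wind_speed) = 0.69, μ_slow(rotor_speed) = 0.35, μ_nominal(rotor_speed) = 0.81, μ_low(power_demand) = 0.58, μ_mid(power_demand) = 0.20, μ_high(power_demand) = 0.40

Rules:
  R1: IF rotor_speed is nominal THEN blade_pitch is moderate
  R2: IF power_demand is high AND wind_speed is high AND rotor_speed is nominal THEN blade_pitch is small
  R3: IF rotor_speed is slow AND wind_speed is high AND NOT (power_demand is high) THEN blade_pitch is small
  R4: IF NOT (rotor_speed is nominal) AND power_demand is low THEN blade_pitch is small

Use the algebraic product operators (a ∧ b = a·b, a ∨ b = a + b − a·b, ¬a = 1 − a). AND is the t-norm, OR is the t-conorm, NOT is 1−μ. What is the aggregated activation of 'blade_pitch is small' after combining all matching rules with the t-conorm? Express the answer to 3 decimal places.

R1: nominal=0.81 → w = 0.8100
R2: high=0.40, high=0.69, nominal=0.81; AND[a·b] → w = 0.2236
R3: slow=0.35, high=0.69, ¬high=1−0.40=0.60; AND[a·b] → w = 0.1449
R4: ¬nominal=1−0.81=0.19, low=0.58; AND[a·b] → w = 0.1102
Rules with consequent 'small': {R2, R3, R4} → strengths 0.2236, 0.1449, 0.1102
Aggregate via t-conorm [a + b − a·b]: 0.4092

0.409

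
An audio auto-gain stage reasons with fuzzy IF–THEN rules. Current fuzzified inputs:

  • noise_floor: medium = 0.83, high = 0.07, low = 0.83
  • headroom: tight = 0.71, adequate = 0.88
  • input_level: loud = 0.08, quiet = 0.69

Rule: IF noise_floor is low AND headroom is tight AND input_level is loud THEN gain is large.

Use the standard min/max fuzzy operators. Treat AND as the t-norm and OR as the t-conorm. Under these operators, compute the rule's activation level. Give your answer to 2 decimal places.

0.08

firing strength: low=0.83, tight=0.71, loud=0.08; AND[min(a, b)] → w = 0.08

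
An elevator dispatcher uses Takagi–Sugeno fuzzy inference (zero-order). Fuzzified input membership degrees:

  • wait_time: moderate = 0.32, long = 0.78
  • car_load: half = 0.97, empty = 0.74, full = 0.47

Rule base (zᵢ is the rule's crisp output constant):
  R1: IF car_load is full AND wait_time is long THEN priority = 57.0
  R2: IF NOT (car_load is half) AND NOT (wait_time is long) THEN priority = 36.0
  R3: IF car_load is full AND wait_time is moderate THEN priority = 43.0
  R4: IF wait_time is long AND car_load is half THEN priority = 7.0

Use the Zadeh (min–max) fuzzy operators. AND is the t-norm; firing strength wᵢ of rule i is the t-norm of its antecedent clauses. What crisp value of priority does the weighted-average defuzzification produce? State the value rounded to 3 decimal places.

29.431

R1 (z=57.0): full=0.47, long=0.78; AND[min(a, b)] → w = 0.47
R2 (z=36.0): ¬half=1−0.97=0.03, ¬long=1−0.78=0.22; AND[min(a, b)] → w = 0.03
R3 (z=43.0): full=0.47, moderate=0.32; AND[min(a, b)] → w = 0.32
R4 (z=7.0): long=0.78, half=0.97; AND[min(a, b)] → w = 0.78
Weighted average = (0.47·57.0 + 0.03·36.0 + 0.32·43.0 + 0.78·7.0) / (0.47 + 0.03 + 0.32 + 0.78)
  = 47.0900 / 1.6000 = 29.431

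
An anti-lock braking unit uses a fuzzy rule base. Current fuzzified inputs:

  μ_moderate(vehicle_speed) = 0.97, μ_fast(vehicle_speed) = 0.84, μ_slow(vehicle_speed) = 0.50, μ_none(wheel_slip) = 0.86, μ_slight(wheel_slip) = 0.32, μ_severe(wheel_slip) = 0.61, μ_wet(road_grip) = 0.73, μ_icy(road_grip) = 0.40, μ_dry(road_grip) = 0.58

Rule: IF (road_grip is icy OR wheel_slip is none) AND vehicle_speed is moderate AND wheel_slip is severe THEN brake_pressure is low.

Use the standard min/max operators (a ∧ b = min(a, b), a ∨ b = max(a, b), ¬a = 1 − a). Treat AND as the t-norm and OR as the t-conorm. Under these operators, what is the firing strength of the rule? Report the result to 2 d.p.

firing strength: (icy=0.40 OR none=0.86) = 0.86; AND[min(a, b)] with moderate=0.97, severe=0.61 → w = 0.61

0.61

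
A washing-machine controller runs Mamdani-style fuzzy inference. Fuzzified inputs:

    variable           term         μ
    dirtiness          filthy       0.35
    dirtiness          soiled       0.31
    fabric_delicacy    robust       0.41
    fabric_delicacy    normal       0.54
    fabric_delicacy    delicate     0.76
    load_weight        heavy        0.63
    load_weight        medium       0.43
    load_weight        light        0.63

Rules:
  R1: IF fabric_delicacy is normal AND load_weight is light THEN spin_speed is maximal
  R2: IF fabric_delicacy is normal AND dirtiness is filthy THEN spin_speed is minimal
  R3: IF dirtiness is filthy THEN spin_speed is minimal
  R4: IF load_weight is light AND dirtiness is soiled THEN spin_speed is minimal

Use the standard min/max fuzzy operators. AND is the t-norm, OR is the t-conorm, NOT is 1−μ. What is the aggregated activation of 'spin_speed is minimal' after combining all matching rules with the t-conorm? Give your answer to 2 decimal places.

R1: normal=0.54, light=0.63; AND[min(a, b)] → w = 0.54
R2: normal=0.54, filthy=0.35; AND[min(a, b)] → w = 0.35
R3: filthy=0.35 → w = 0.35
R4: light=0.63, soiled=0.31; AND[min(a, b)] → w = 0.31
Rules with consequent 'minimal': {R2, R3, R4} → strengths 0.35, 0.35, 0.31
Aggregate via t-conorm [max(a, b)]: 0.35

0.35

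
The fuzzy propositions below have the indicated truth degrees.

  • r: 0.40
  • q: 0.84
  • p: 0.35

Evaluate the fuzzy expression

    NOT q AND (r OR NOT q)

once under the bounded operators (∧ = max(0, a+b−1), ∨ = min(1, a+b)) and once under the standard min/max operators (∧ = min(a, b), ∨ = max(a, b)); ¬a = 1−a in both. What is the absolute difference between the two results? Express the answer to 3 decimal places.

0.160

Under bounded:
  NOT q = 1 − 0.84 = 0.16
  NOT q = 1 − 0.84 = 0.16
  r OR NOT q = min(1, a+b) on (0.40, 0.16) = 0.56
  NOT q AND (r OR NOT q) = max(0, a+b−1) on (0.16, 0.56) = 0.00
  → value = 0.0000
Under standard min/max:
  NOT q = 1 − 0.84 = 0.16
  NOT q = 1 − 0.84 = 0.16
  r OR NOT q = max(a, b) on (0.40, 0.16) = 0.40
  NOT q AND (r OR NOT q) = min(a, b) on (0.16, 0.40) = 0.16
  → value = 0.1600
|0.0000 − 0.1600| = 0.160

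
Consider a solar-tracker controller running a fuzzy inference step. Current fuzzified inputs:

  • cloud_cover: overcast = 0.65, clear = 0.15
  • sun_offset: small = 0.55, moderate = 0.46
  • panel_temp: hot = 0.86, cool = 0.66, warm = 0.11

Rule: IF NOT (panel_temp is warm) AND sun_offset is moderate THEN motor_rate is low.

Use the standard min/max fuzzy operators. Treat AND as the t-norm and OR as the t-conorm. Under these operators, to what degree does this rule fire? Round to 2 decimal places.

firing strength: ¬warm=1−0.11=0.89, moderate=0.46; AND[min(a, b)] → w = 0.46

0.46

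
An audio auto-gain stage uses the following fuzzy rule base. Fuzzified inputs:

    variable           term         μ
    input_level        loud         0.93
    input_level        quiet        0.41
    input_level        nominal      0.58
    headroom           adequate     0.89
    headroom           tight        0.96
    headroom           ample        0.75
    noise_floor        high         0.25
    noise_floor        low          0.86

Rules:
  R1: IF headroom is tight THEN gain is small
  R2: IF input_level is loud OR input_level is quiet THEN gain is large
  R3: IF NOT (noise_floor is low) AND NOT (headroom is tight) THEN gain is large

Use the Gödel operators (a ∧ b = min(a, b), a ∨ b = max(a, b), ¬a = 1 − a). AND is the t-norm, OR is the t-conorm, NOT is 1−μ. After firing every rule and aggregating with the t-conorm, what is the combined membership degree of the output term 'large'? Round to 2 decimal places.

R1: tight=0.96 → w = 0.96
R2: loud=0.93, quiet=0.41; OR[max(a, b)] → w = 0.93
R3: ¬low=1−0.86=0.14, ¬tight=1−0.96=0.04; AND[min(a, b)] → w = 0.04
Rules with consequent 'large': {R2, R3} → strengths 0.93, 0.04
Aggregate via t-conorm [max(a, b)]: 0.93

0.93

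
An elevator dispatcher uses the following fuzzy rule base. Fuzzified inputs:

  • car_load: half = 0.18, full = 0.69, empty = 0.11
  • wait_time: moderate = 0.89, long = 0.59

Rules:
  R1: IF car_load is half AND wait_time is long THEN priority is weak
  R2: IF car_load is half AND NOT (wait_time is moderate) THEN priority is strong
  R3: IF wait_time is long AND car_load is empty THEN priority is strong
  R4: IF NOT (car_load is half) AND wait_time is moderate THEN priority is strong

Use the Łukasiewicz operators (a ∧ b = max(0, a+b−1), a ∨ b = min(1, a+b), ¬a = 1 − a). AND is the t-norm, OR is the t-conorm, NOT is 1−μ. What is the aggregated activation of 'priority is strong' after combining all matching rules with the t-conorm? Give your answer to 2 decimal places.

R1: half=0.18, long=0.59; AND[max(0, a+b−1)] → w = 0.00
R2: half=0.18, ¬moderate=1−0.89=0.11; AND[max(0, a+b−1)] → w = 0.00
R3: long=0.59, empty=0.11; AND[max(0, a+b−1)] → w = 0.00
R4: ¬half=1−0.18=0.82, moderate=0.89; AND[max(0, a+b−1)] → w = 0.71
Rules with consequent 'strong': {R2, R3, R4} → strengths 0.00, 0.00, 0.71
Aggregate via t-conorm [min(1, a+b)]: 0.71

0.71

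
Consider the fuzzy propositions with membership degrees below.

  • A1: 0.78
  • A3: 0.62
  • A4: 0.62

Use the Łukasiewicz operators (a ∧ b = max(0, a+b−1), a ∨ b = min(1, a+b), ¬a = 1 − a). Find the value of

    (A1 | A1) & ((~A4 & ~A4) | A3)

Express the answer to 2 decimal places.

0.62

A1 | A1 = min(1, a+b) on (0.78, 0.78) = 1.00
~A4 = 1 − 0.62 = 0.38
~A4 = 1 − 0.62 = 0.38
~A4 & ~A4 = max(0, a+b−1) on (0.38, 0.38) = 0.00
(~A4 & ~A4) | A3 = min(1, a+b) on (0.00, 0.62) = 0.62
(A1 | A1) & ((~A4 & ~A4) | A3) = max(0, a+b−1) on (1.00, 0.62) = 0.62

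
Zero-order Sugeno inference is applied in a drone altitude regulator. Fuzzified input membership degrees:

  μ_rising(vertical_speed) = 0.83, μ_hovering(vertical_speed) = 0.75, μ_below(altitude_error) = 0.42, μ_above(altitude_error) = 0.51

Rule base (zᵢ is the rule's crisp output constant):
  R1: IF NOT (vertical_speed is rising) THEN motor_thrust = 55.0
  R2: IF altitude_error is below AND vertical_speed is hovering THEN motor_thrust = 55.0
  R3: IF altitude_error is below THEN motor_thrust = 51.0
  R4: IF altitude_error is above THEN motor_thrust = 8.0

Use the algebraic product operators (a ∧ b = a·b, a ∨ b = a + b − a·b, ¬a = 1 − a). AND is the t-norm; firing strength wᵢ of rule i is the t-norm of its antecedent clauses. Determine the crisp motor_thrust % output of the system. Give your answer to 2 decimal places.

R1 (z=55.0): ¬rising=1−0.83=0.17 → w = 0.1700
R2 (z=55.0): below=0.42, hovering=0.75; AND[a·b] → w = 0.3150
R3 (z=51.0): below=0.42 → w = 0.4200
R4 (z=8.0): above=0.51 → w = 0.5100
Weighted average = (0.1700·55.0 + 0.3150·55.0 + 0.4200·51.0 + 0.5100·8.0) / (0.1700 + 0.3150 + 0.4200 + 0.5100)
  = 52.1750 / 1.4150 = 36.87

36.87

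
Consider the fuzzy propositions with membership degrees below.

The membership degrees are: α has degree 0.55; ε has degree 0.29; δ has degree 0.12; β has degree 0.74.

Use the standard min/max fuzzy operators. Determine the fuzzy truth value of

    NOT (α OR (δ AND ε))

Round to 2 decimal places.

0.45

δ AND ε = min(a, b) on (0.12, 0.29) = 0.12
α OR (δ AND ε) = max(a, b) on (0.55, 0.12) = 0.55
NOT (α OR (δ AND ε)) = 1 − 0.55 = 0.45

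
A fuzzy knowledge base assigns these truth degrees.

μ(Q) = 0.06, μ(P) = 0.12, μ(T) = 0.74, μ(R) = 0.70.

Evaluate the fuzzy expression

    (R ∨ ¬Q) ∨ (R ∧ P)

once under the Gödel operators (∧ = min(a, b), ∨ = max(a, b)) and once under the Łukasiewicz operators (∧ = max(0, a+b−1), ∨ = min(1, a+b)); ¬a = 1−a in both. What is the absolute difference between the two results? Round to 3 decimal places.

0.060

Under Gödel:
  ¬Q = 1 − 0.06 = 0.94
  R ∨ ¬Q = max(a, b) on (0.70, 0.94) = 0.94
  R ∧ P = min(a, b) on (0.70, 0.12) = 0.12
  (R ∨ ¬Q) ∨ (R ∧ P) = max(a, b) on (0.94, 0.12) = 0.94
  → value = 0.9400
Under Łukasiewicz:
  ¬Q = 1 − 0.06 = 0.94
  R ∨ ¬Q = min(1, a+b) on (0.70, 0.94) = 1.00
  R ∧ P = max(0, a+b−1) on (0.70, 0.12) = 0.00
  (R ∨ ¬Q) ∨ (R ∧ P) = min(1, a+b) on (1.00, 0.00) = 1.00
  → value = 1.0000
|0.9400 − 1.0000| = 0.060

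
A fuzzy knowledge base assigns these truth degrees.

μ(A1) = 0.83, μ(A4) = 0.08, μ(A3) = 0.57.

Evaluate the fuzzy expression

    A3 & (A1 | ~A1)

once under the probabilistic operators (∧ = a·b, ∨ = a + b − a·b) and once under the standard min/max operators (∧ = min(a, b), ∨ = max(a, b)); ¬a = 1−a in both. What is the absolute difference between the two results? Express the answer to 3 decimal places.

0.080

Under probabilistic:
  ~A1 = 1 − 0.8300 = 0.1700
  A1 | ~A1 = a + b − a·b on (0.8300, 0.1700) = 0.8589
  A3 & (A1 | ~A1) = a·b on (0.5700, 0.8589) = 0.4896
  → value = 0.4896
Under standard min/max:
  ~A1 = 1 − 0.83 = 0.17
  A1 | ~A1 = max(a, b) on (0.83, 0.17) = 0.83
  A3 & (A1 | ~A1) = min(a, b) on (0.57, 0.83) = 0.57
  → value = 0.5700
|0.4896 − 0.5700| = 0.080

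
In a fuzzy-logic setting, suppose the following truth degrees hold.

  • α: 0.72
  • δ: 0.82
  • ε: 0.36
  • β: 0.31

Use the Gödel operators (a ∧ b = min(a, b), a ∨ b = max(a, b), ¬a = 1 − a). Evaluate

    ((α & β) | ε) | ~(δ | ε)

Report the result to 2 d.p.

α & β = min(a, b) on (0.72, 0.31) = 0.31
(α & β) | ε = max(a, b) on (0.31, 0.36) = 0.36
δ | ε = max(a, b) on (0.82, 0.36) = 0.82
~(δ | ε) = 1 − 0.82 = 0.18
((α & β) | ε) | ~(δ | ε) = max(a, b) on (0.36, 0.18) = 0.36

0.36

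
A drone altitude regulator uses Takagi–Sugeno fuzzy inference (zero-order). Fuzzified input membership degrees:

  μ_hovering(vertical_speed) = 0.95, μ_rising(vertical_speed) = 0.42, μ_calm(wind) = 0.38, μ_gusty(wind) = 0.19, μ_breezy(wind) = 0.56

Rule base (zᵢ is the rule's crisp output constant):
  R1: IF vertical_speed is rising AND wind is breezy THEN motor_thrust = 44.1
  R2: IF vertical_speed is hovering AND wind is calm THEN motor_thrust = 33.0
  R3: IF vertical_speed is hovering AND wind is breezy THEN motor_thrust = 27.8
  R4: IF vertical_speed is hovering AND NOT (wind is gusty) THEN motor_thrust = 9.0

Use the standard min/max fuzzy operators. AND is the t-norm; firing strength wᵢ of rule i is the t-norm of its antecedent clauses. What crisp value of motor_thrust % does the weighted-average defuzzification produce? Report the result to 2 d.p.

R1 (z=44.1): rising=0.42, breezy=0.56; AND[min(a, b)] → w = 0.42
R2 (z=33.0): hovering=0.95, calm=0.38; AND[min(a, b)] → w = 0.38
R3 (z=27.8): hovering=0.95, breezy=0.56; AND[min(a, b)] → w = 0.56
R4 (z=9.0): hovering=0.95, ¬gusty=1−0.19=0.81; AND[min(a, b)] → w = 0.81
Weighted average = (0.42·44.1 + 0.38·33.0 + 0.56·27.8 + 0.81·9.0) / (0.42 + 0.38 + 0.56 + 0.81)
  = 53.9200 / 2.1700 = 24.85

24.85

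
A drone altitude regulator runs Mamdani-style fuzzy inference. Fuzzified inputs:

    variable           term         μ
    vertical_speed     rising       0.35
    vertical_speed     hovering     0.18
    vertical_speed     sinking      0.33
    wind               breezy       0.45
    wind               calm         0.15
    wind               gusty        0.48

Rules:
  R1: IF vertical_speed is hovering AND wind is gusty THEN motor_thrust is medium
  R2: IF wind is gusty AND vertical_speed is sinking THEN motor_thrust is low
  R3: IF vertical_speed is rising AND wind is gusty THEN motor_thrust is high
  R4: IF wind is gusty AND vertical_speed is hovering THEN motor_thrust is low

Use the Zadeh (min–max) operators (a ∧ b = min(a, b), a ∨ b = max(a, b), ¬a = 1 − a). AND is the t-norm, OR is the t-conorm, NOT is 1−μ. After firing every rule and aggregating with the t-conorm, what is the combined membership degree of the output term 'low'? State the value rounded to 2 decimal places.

0.33

R1: hovering=0.18, gusty=0.48; AND[min(a, b)] → w = 0.18
R2: gusty=0.48, sinking=0.33; AND[min(a, b)] → w = 0.33
R3: rising=0.35, gusty=0.48; AND[min(a, b)] → w = 0.35
R4: gusty=0.48, hovering=0.18; AND[min(a, b)] → w = 0.18
Rules with consequent 'low': {R2, R4} → strengths 0.33, 0.18
Aggregate via t-conorm [max(a, b)]: 0.33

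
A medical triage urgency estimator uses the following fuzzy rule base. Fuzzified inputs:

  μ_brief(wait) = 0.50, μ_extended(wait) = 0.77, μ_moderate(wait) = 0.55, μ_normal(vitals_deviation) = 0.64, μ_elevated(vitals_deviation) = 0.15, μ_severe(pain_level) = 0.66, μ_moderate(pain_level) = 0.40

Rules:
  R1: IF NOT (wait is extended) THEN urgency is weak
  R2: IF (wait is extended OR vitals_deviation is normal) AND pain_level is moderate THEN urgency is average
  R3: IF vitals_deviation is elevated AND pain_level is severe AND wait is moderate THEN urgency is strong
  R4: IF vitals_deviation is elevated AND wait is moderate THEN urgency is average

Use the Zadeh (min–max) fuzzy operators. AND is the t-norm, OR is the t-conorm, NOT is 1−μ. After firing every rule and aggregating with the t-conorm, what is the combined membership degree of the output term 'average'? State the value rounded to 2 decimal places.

R1: ¬extended=1−0.77=0.23 → w = 0.23
R2: (extended=0.77 OR normal=0.64) = 0.77; AND[min(a, b)] with moderate=0.40 → w = 0.40
R3: elevated=0.15, severe=0.66, moderate=0.55; AND[min(a, b)] → w = 0.15
R4: elevated=0.15, moderate=0.55; AND[min(a, b)] → w = 0.15
Rules with consequent 'average': {R2, R4} → strengths 0.40, 0.15
Aggregate via t-conorm [max(a, b)]: 0.40

0.40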